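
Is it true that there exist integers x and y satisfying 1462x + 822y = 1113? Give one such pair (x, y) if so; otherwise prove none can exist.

No such integers exist.

gcd(1462, 822) = 2, so every integer of the form 1462x + 822y is a multiple of 2.
However 1113 leaves remainder 1 on division by 2.
Therefore 1462x + 822y = 1113 has no solution in integers.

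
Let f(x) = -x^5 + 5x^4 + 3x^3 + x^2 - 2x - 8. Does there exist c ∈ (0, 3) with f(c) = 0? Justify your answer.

Such a root exists.

f(0) = -8 and f(3) = 238, which have opposite signs.
As a polynomial, f is continuous on every closed interval.
So by the Intermediate Value Theorem there is a c strictly between 0 and 3 with f(c) = 0.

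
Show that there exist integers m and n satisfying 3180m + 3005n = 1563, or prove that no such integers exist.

There are no such integers.

gcd(3180, 3005) = 5, so every integer of the form 3180m + 3005n is a multiple of 5.
But 1563 is not a multiple of 5 (it leaves remainder 3).
So the equation is unsolvable over ℤ.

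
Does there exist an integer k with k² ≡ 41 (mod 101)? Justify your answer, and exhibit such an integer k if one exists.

There is no such integer.

Apply Euler's criterion with the prime 101: 41 is a quadratic residue iff 41^50 ≡ 1 (mod 101), and a non-residue iff it is ≡ −1.
Squaring successively (mod 101): 41^2 = 1681 ≡ 65; 41^4 ≡ 65² = 4225 ≡ 84; 41^8 ≡ 84² = 7056 ≡ 87; 41^16 ≡ 87² = 7569 ≡ 95; 41^32 ≡ 95² = 9025 ≡ 36.
Since 50 = 32 + 16 + 2, 41^50 ≡ 36 · 95 · 65; multiplying out mod 101: 36·95 = 3420 ≡ 87, then 87·65 = 5655 ≡ 100. Thus 41^50 ≡ 100 ≡ −1 (mod 101).
By Euler's criterion 41 is a quadratic non-residue mod 101: no k satisfies k² ≡ 41 (mod 101).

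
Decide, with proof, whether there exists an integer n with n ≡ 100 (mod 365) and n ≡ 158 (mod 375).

Reduce both congruences modulo 5, which divides 365 and 375: they say n ≡ 100 (mod 5) and n ≡ 158 (mod 5).
These are incompatible: 100 − 158 = -58 is not divisible by 5.
Hence the system has no solution.

There is no such integer.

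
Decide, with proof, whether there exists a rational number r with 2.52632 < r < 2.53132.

Scale by 17: the interval becomes (42.94744, 43.03244), which contains the integer 43.
Hence 43/17 is a rational number with 2.52632 < 43/17 < 2.53132.

r = 43/17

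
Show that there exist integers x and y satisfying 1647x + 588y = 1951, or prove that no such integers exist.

Any value of 1647x + 588y is a multiple of gcd(1647, 588) = 3.
But 1951 = 3·650 + 1, so 3 ∤ 1951.
Hence no integers x, y satisfy the equation.

There are no such integers.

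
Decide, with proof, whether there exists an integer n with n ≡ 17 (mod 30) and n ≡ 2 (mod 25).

Here gcd(30, 25) = 5, and both 17 and 2 leave remainder 2 mod 5, so the system is consistent.
List candidates n ≡ 17 (mod 30): 17, 47, 77. Modulo 25 these are 17, 22, 2; 77 gives 2 as required.
Indeed 77 ≡ 17 (mod 30) and 77 ≡ 2 (mod 25).

n = 77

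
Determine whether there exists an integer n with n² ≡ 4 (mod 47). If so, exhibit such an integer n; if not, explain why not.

n = 45

n = 45 works: 45² = 2025, and 2025 − 4 = 2021 = 43·47.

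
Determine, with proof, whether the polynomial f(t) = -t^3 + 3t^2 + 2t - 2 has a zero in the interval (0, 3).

Yes, f has a root in the interval.

f(0) = -2 and f(3) = 4, which have opposite signs.
f is continuous everywhere (it is a polynomial), in particular on [0, 3].
By the Intermediate Value Theorem f must vanish at some point of (0, 3).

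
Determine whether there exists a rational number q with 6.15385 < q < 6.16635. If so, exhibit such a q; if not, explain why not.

Look for a denominator N such that an integer falls strictly between N·6.15385 and N·6.16635. N = 19 works: 19·6.15385 = 116.92315 < 117 < 117.16065 = 19·6.16635.
So q = 117/19 works: it is a ratio of integers, and dividing 19·6.15385 < 117 < 19·6.16635 through by 19 gives 6.15385 < 117/19 < 6.16635.

q = 117/19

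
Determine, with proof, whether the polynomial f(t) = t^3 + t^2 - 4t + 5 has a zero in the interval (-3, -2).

f(-3) = -1 and f(-2) = 9, which have opposite signs.
f is continuous everywhere (it is a polynomial), in particular on [-3, -2].
By the Intermediate Value Theorem f must vanish at some point of (-3, -2).

Such a root exists.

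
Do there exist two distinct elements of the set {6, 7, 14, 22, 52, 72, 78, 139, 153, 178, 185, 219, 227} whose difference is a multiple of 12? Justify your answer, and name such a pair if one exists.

6 mod 12 = 6 and 78 mod 12 = 6, so 78 − 6 = 72 = 6·12.

6 and 78 are such a pair.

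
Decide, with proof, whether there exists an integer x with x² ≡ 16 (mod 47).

x = 43 works: 43² = 1849, and 1849 − 16 = 1833 = 39·47.

x = 43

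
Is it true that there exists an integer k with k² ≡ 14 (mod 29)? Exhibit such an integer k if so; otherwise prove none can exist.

Apply Euler's criterion with the prime 29: 14 is a quadratic residue iff 14^14 ≡ 1 (mod 29), and a non-residue iff it is ≡ −1.
Squaring successively (mod 29): 14^2 = 196 ≡ 22; 14^4 ≡ 22² = 484 ≡ 20; 14^8 ≡ 20² = 400 ≡ 23.
Since 14 = 8 + 4 + 2, 14^14 ≡ 23 · 20 · 22; multiplying out mod 29: 23·20 = 460 ≡ 25, then 25·22 = 550 ≡ 28. Thus 14^14 ≡ 28 ≡ −1 (mod 29).
By Euler's criterion 14 is a quadratic non-residue mod 29: no k satisfies k² ≡ 14 (mod 29).

No, no such integer exists.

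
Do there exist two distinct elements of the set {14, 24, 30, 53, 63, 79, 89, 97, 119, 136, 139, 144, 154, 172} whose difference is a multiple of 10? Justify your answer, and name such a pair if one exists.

14 and 24 are such a pair.

Reduce each element mod 10: 14↦4, 24↦4, 30↦0, 53↦3, 63↦3, 79↦9, 89↦9, 97↦7, 119↦9, 136↦6, 139↦9, 144↦4, 154↦4, 172↦2. The residue 4 repeats (at 14 and 24), and 24 − 14 = 10 = 1·10.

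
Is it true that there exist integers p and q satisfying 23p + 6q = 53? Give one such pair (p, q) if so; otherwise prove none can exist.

23 and 6 are coprime, so 23p + 6q ranges over all of ℤ.
Dividing repeatedly: 23 = 3·6 + 5, 6 = 1·5 + 1, 5 = 5·1 + 0.
Unwinding: 1 = 6 − 1·5 = 6 − (23 − 3·6) = −23 + 4·6, i.e. 23·(-1) + 6·4 = 1.
Multiplying through by 53: p = (-1)·53 = -53, q = 4·53 = 212 is a solution.
The general solution is p = -53 + 6k, q = 212 − 23k; taking k = 9 gives the smaller pair p = 1, q = 5.
Check: 23·1 + 6·5 = 23 + 30 = 53. ✓

p = 1, q = 5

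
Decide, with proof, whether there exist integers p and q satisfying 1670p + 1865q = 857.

There are no such integers.

gcd(1670, 1865) = 5, so every integer of the form 1670p + 1865q is a multiple of 5.
However 857 leaves remainder 2 on division by 5.
So the equation is unsolvable over ℤ.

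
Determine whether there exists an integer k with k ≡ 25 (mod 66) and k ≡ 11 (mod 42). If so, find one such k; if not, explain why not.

There is no such integer.

gcd(66, 42) = 6. If k ≡ 25 (mod 66) and k ≡ 11 (mod 42), then k ≡ 25 (mod 6) and k ≡ 11 (mod 6).
However 25 ≡ 1 and 11 ≡ 5 (mod 6), and 1 ≠ 5.
Hence the system has no solution.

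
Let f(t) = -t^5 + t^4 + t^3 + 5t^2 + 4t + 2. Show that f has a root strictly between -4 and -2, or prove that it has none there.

f(-4) = 1282 and f(-2) = 54, both positive, so a sign-change argument is unavailable; we show f keeps this sign on the whole interval.
Shift to the endpoint -2: with t = -2 − u (0 < u < 2), one computes f(-2 − u) = u^5 + 11u^4 + 47u^3 + 103u^2 + 116u + 54.
All 6 nonzero coefficients of this polynomial in u are positive; hence for u > 0 the value is a sum of positive terms (the constant 54 among them).
Therefore f(t) > 0 throughout (-4, -2), and f has no zero there.

No.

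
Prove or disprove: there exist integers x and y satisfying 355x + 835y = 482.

gcd(355, 835) = 5, so every integer of the form 355x + 835y is a multiple of 5.
But 482 is not a multiple of 5 (it leaves remainder 2).
So the equation is unsolvable over ℤ.

There are no such integers.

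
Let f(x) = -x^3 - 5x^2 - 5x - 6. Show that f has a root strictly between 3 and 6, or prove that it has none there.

No such root exists.

The endpoint values f(3) = -93 and f(6) = -432 are both negative. Claim: f(x) < 0 for every x in (3, 6).
Substitute x = 3 + u, where 0 < u < 3 on the interval. Expanding, f(3 + u) = -u^3 - 14u^2 - 62u - 93.
All 4 nonzero coefficients of this polynomial in u are negative; hence for u > 0 the value is a sum of negative terms (the constant -93 among them).
So f is strictly negative on (3, 6); no root exists in the interval.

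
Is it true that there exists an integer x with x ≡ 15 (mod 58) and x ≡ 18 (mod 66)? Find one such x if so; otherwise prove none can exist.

No, no such integer exists.

gcd(58, 66) = 2. If x ≡ 15 (mod 58) and x ≡ 18 (mod 66), then x ≡ 15 (mod 2) and x ≡ 18 (mod 2).
But 15 mod 2 = 1 while 18 mod 2 = 0, a contradiction.
Therefore no such x exists.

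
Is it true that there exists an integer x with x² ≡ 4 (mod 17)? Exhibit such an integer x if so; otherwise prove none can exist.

Take x = 2. Then 2² = 4, and since 0 ≤ 4 < 17 this is already reduced: 2² ≡ 4 (mod 17).

x = 2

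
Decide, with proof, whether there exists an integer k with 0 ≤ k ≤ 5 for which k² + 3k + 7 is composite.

At k = 4: 4² + 3·4 + 7 = 35 = 5·7, which is composite.

k = 4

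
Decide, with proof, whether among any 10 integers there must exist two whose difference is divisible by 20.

Take the 10 consecutive integers 10, 11, …, 19: their residues mod 20 are all distinct because 10 ≤ 20.
Any two of them differ by at most 9 < 20 and by at least 1, so no difference is a multiple of 20.

No, the set {10, 11, 12, 13, 14, 15, 16, 17, 18, 19} is a counterexample.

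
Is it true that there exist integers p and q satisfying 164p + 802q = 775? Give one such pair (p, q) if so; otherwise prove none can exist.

There are no such integers.

Any value of 164p + 802q is a multiple of gcd(164, 802) = 2.
However 775 leaves remainder 1 on division by 2.
Hence no integers p, q satisfy the equation.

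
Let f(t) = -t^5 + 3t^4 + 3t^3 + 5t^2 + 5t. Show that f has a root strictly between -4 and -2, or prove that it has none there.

No such root exists.

f(-4) = 1660 and f(-2) = 66, both positive, so a sign-change argument is unavailable; we show f keeps this sign on the whole interval.
Substitute t = -2 − u, where 0 < u < 2 on the interval. Expanding, f(-2 − u) = u^5 + 13u^4 + 61u^3 + 139u^2 + 155u + 66.
All 6 nonzero coefficients of this polynomial in u are positive; hence for u > 0 the value is a sum of positive terms (the constant 66 among them).
Therefore f(t) > 0 throughout (-4, -2), and f has no zero there.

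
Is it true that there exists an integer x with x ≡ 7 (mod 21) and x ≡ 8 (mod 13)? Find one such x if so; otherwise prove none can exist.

x = 112

gcd(21, 13) = 1, so the Chinese Remainder Theorem guarantees exactly one residue class mod 273 satisfying both.
Write x = 7 + 21t and require 7 + 21t ≡ 8 (mod 13), i.e. 21t ≡ 1 (mod 13).
21 ≡ 8 (mod 13), so this reads 8t ≡ 1 (mod 13). Since 8·5 = 40 = 3·13 + 1, the inverse of 8 mod 13 is 5.
Therefore t ≡ 5·1 = 5 (mod 13).
Taking t = 5 gives x = 7 + 21·5 = 112.
Verify: 112 = 5·21 + 7 and 112 = 8·13 + 8. ✓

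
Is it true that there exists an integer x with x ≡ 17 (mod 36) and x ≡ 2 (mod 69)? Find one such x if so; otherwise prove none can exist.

Here gcd(36, 69) = 3, and both 17 and 2 leave remainder 2 mod 3, so the system is consistent.
Write x = 17 + 36t. Then 36t ≡ 2 − 17 ≡ 54 (mod 69); dividing through by 3 gives 12t ≡ 18 (mod 23).
To invert 12 modulo 23: 23 = 1·12 + 11, 12 = 1·11 + 1, 11 = 11·1 + 0, and unwinding, 1 = 12 − 1·11 = 12 − (23 − 1·12) = −23 + 2·12. Thus 12⁻¹ ≡ 2 (mod 23).
Therefore t ≡ 2·18 = 36 ≡ 13 (mod 23).
Then x = 17 + 36·13 = 485.
Check: 485 mod 36 = 17, 485 mod 69 = 2. ✓

x = 485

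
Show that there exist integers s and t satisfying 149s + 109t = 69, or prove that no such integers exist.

149 and 109 are coprime, so 149s + 109t ranges over all of ℤ.
Euclidean algorithm: 149 = 1·109 + 40, 109 = 2·40 + 29, 40 = 1·29 + 11, 29 = 2·11 + 7, 11 = 1·7 + 4, 7 = 1·4 + 3, 4 = 1·3 + 1, 3 = 3·1 + 0.
Working back up the chain: 1 = 4 − 1·3 = 4 − (7 − 1·4) = −7 + 2·4 = −7 + 2·(11 − 1·7) = 2·11 − 3·7 = 2·11 − 3·(29 − 2·11) = −3·29 + 8·11 = −3·29 + 8·(40 − 1·29) = 8·40 − 11·29 = 8·40 − 11·(109 − 2·40) = −11·109 + 30·40 = −11·109 + 30·(149 − 1·109) = 30·149 − 41·109. So 149·30 + 109·(-41) = 1.
Times 69: 149·2070 + 109·(-2829) = 69, so (2070, -2829) solves it.
Shifting by a multiple of (109, −149) keeps it a solution: s = 2070 − 18·109 = 108, t = -2829 + 18·149 = -147.
Indeed 149·108 + 109·(-147) = 16092 − 16023 = 69.

s = 108, t = -147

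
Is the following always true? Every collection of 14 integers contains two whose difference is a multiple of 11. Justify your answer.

True.

There are exactly 11 possible remainders on division by 11.
Placing 14 integers into 11 classes, some class receives at least two — say a and b.
Then a ≡ b (mod 11), i.e. 11 ∣ (a − b).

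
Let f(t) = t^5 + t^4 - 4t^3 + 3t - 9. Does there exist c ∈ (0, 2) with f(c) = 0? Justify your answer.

Yes, f has a root in the interval.

f(0) = -9 and f(2) = 13, which have opposite signs.
As a polynomial, f is continuous on every closed interval.
So by the Intermediate Value Theorem there is a c strictly between 0 and 2 with f(c) = 0.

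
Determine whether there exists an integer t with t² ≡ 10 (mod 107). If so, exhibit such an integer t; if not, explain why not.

t = 44 works: 44² = 1936, and 1936 − 10 = 1926 = 18·107.

t = 44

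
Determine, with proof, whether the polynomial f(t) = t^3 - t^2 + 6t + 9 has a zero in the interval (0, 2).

Evaluate at the endpoints: f(0) = 9, f(2) = 25 — same sign (positive).
The derivative f'(t) = 3t^2 - 2t + 6 is a quadratic with discriminant (-2)² − 4·3·6 = -68 < 0; it never vanishes, so it is always positive (sign of the leading coefficient).
So f is strictly increasing; between 0 and 2 its values lie between f(0) = 9 and f(2) = 25, all positive. Therefore f has no root in (0, 2).

No such root exists.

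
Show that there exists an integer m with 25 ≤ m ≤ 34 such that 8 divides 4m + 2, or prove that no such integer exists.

No such integer m in that range exists.

For m = 25, 26, …, 34 the values of 4m + 2 modulo 8 are 6, 2, 6, 2, 6, 2, 6, 2, 6, 2 respectively.
Since 0 is absent from this list, 8 ∤ 4m + 2 for every m with 25 ≤ m ≤ 34.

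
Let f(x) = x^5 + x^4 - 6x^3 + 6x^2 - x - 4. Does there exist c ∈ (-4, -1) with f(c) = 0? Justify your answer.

f(-4) = -288 and f(-1) = 9, which have opposite signs.
As a polynomial, f is continuous on every closed interval.
So by the Intermediate Value Theorem there is a c strictly between -4 and -1 with f(c) = 0.

Yes, such a c exists.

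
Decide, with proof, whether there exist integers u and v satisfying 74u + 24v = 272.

u = 4, v = -1

gcd(74, 24) = 2, and 2 divides 272, so integer solutions exist.
Dividing through by 2 reduces the equation to 37u + 12v = 136.
Run the Euclidean algorithm on 37 and 12: 37 = 3·12 + 1, 12 = 12·1 + 0.
Working back up the chain: 1 = 37 − 3·12. So 37·1 + 12·(-3) = 1.
Times 136: 37·136 + 12·(-408) = 136, so (136, -408) solves it.
Subtracting 11·12 from u and adding 11·37 to v gives the tidier solution (4, -1).
Indeed 74·4 + 24·(-1) = 296 − 24 = 272.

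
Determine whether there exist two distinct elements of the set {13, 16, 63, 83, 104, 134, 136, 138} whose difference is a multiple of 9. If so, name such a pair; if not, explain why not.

Residues mod 9: 13↦4, 16↦7, 63↦0, 83↦2, 104↦5, 134↦8, 136↦1, 138↦3.
No residue repeats among the 8 elements, so no pair has difference ≡ 0 (mod 9).

There is no such pair.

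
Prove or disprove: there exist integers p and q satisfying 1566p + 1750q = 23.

There are no such integers.

gcd(1566, 1750) = 2, so every integer of the form 1566p + 1750q is a multiple of 2.
But 23 = 2·11 + 1, so 2 ∤ 23.
Therefore 1566p + 1750q = 23 has no solution in integers.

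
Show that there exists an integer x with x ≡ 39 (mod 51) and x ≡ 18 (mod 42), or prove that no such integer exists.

x = 396

gcd(51, 42) = 3. A simultaneous solution exists iff 39 ≡ 18 (mod 3); here 39 mod 3 = 0 = 18 mod 3, so it does.
The integers ≡ 39 (mod 51) are 39, 90, 141, 192, 243, 294, 345, 396, …; their remainders mod 42 are 39, 6, 15, 24, 33, 0, 9, 18, so x = 396 is the first that is ≡ 18 (mod 42).
Check: 396 mod 51 = 39, 396 mod 42 = 18. ✓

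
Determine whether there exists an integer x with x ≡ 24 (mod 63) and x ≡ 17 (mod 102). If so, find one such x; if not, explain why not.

No such integer exists.

gcd(63, 102) = 3. If x ≡ 24 (mod 63) and x ≡ 17 (mod 102), then x ≡ 24 (mod 3) and x ≡ 17 (mod 3).
These are incompatible: 24 − 17 = 7 is not divisible by 3.
Therefore no such x exists.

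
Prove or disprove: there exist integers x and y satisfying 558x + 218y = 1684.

x = 96, y = -238

Since gcd(558, 218) = 2 and 1684 = 2·842, Bézout's identity guarantees a solution.
Dividing through by 2 reduces the equation to 279x + 109y = 842.
Euclidean algorithm: 279 = 2·109 + 61, 109 = 1·61 + 48, 61 = 1·48 + 13, 48 = 3·13 + 9, 13 = 1·9 + 4, 9 = 2·4 + 1, 4 = 4·1 + 0.
Back-substituting, 1 = 9 − 2·4 = 9 − 2·(13 − 1·9) = −2·13 + 3·9 = −2·13 + 3·(48 − 3·13) = 3·48 − 11·13 = 3·48 − 11·(61 − 1·48) = −11·61 + 14·48 = −11·61 + 14·(109 − 1·61) = 14·109 − 25·61 = 14·109 − 25·(279 − 2·109) = −25·279 + 64·109; that is, 279·(-25) + 109·64 = 1.
Multiplying through by 842: x = (-25)·842 = -21050, y = 64·842 = 53888 is a solution.
Adding 194·109 to x and subtracting 194·279 from y gives the tidier solution (96, -238).
Check: 558·96 + 218·(-238) = 53568 − 51884 = 1684. ✓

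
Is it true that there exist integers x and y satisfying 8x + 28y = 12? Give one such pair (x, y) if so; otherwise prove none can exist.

Since gcd(8, 28) = 4 and 12 = 4·3, Bézout's identity guarantees a solution.
Dividing through by 4 reduces the equation to 2x + 7y = 3.
Dividing repeatedly: 7 = 3·2 + 1, 2 = 2·1 + 0.
Working back up the chain: 1 = 7 − 3·2. So 2·(-3) + 7·1 = 1.
Multiplying through by 3: x = (-3)·3 = -9, y = 1·3 = 3 is a solution.
Adding 2·7 to x and subtracting 2·2 from y gives the tidier solution (5, -1).
Indeed 8·5 + 28·(-1) = 40 − 28 = 12.

x = 5, y = -1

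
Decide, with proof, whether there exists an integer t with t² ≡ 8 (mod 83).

There is no such integer.

Apply Euler's criterion with the prime 83: 8 is a quadratic residue iff 8^41 ≡ 1 (mod 83), and a non-residue iff it is ≡ −1.
Squaring successively (mod 83): 8^2 = 64 ≡ 64; 8^4 ≡ 64² = 4096 ≡ 29; 8^8 ≡ 29² = 841 ≡ 11; 8^16 ≡ 11² = 121 ≡ 38; 8^32 ≡ 38² = 1444 ≡ 33.
Since 41 = 32 + 8 + 1, 8^41 ≡ 33 · 11 · 8; multiplying out mod 83: 33·11 = 363 ≡ 31, then 31·8 = 248 ≡ 82. Thus 8^41 ≡ 82 ≡ −1 (mod 83).
By Euler's criterion 8 is a quadratic non-residue mod 83: no t satisfies t² ≡ 8 (mod 83).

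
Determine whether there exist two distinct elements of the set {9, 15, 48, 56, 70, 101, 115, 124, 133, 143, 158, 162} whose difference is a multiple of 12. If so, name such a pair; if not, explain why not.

There is no such pair.

Residues mod 12: 9↦9, 15↦3, 48↦0, 56↦8, 70↦10, 101↦5, 115↦7, 124↦4, 133↦1, 143↦11, 158↦2, 162↦6.
No residue repeats among the 12 elements, so no pair has difference ≡ 0 (mod 12).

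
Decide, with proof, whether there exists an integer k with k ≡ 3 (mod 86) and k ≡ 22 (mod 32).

Both moduli are multiples of 2 = gcd(86, 32), so any solution would satisfy k ≡ 3 and k ≡ 22 modulo 2 simultaneously.
These are incompatible: 3 − 22 = -19 is not divisible by 2.
Hence the system has no solution.

No, no such integer exists.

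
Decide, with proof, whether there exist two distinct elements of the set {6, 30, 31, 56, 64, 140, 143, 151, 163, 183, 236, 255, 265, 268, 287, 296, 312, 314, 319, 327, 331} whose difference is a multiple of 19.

Both 30 and 163 leave remainder 11 on division by 19; their difference 133 = 7·19 is a multiple of 19.

The pair (30, 163) works.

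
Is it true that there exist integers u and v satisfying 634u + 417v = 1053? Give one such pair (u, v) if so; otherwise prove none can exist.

u = 222, v = -335

634 and 417 are coprime, so 634u + 417v ranges over all of ℤ.
Run the Euclidean algorithm on 634 and 417: 634 = 1·417 + 217, 417 = 1·217 + 200, 217 = 1·200 + 17, 200 = 11·17 + 13, 17 = 1·13 + 4, 13 = 3·4 + 1, 4 = 4·1 + 0.
Back-substituting, 1 = 13 − 3·4 = 13 − 3·(17 − 1·13) = −3·17 + 4·13 = −3·17 + 4·(200 − 11·17) = 4·200 − 47·17 = 4·200 − 47·(217 − 1·200) = −47·217 + 51·200 = −47·217 + 51·(417 − 1·217) = 51·417 − 98·217 = 51·417 − 98·(634 − 1·417) = −98·634 + 149·417; that is, 634·(-98) + 417·149 = 1.
Multiplying through by 1053: u = (-98)·1053 = -103194, v = 149·1053 = 156897 is a solution.
The general solution is u = -103194 + 417k, v = 156897 − 634k; taking k = 248 gives the smaller pair u = 222, v = -335.
Indeed 634·222 + 417·(-335) = 140748 − 139695 = 1053.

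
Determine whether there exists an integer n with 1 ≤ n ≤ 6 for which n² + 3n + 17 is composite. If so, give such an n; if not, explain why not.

At n = 5: 5² + 3·5 + 17 = 57 = 3·19, which is composite.

n = 5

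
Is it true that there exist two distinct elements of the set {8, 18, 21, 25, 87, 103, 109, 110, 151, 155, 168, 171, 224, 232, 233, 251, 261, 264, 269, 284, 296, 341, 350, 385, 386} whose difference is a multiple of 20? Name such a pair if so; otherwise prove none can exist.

Yes: 8 and 168.

Both 8 and 168 leave remainder 8 on division by 20; their difference 160 = 8·20 is a multiple of 20.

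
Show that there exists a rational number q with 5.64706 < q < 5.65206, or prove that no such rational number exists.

q = 113/20

Look for a denominator N such that an integer falls strictly between N·5.64706 and N·5.65206. N = 20 works: 20·5.64706 = 112.94120 < 113 < 113.04120 = 20·5.65206.
Dividing back, 5.64706 < 113/20 < 5.65206, and 113/20 is rational.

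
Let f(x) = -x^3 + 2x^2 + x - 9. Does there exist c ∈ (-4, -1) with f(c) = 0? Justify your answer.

Yes, f has a root in the interval.

f(-4) = 83 and f(-1) = -7, which have opposite signs.
Since f is a polynomial it is continuous on [-4, -1].
So by the Intermediate Value Theorem there is a c strictly between -4 and -1 with f(c) = 0.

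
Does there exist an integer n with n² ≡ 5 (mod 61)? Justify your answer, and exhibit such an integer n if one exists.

n = 35 works: 35² = 1225, and 1225 − 5 = 1220 = 20·61.

n = 35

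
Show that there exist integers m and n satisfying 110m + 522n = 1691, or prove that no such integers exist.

Any value of 110m + 522n is a multiple of gcd(110, 522) = 2.
But 1691 = 2·845 + 1, so 2 ∤ 1691.
So the equation is unsolvable over ℤ.

No such integers exist.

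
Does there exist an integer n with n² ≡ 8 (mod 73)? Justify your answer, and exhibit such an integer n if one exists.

Take n = 64. Then 64² = 4096 = 56·73 + 8, so 64² ≡ 8 (mod 73).

n = 64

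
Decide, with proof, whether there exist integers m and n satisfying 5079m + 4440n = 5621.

There are no such integers.

Both 5079 and 4440 are divisible by gcd(5079, 4440) = 3, hence so is any combination 5079m + 4440n.
But 5621 is not a multiple of 3 (it leaves remainder 2).
Therefore 5079m + 4440n = 5621 has no solution in integers.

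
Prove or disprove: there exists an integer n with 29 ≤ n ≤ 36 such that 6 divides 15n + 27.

Try n = 29: 15·29 + 27 = 462 = 77·6, which is divisible by 6.

n = 29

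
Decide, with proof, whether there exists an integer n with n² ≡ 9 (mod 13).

Take n = 3. Then 3² = 9, and since 0 ≤ 9 < 13 this is already reduced: 3² ≡ 9 (mod 13).

n = 3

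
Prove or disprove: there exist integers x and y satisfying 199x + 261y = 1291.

x = 76, y = -53

199 and 261 are coprime, so 199x + 261y ranges over all of ℤ.
Dividing repeatedly: 261 = 1·199 + 62, 199 = 3·62 + 13, 62 = 4·13 + 10, 13 = 1·10 + 3, 10 = 3·3 + 1, 3 = 3·1 + 0.
Working back up the chain: 1 = 10 − 3·3 = 10 − 3·(13 − 1·10) = −3·13 + 4·10 = −3·13 + 4·(62 − 4·13) = 4·62 − 19·13 = 4·62 − 19·(199 − 3·62) = −19·199 + 61·62 = −19·199 + 61·(261 − 1·199) = 61·261 − 80·199. So 199·(-80) + 261·61 = 1.
Multiplying through by 1291: x = (-80)·1291 = -103280, y = 61·1291 = 78751 is a solution.
The general solution is x = -103280 + 261k, y = 78751 − 199k; taking k = 396 gives the smaller pair x = 76, y = -53.
Check: 199·76 + 261·(-53) = 15124 − 13833 = 1291. ✓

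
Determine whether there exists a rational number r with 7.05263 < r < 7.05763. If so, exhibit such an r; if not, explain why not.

Scale by 18: the interval becomes (126.94734, 127.03734), which contains the integer 127.
So r = 127/18 works: it is a ratio of integers, and dividing 18·7.05263 < 127 < 18·7.05763 through by 18 gives 7.05263 < 127/18 < 7.05763.

r = 127/18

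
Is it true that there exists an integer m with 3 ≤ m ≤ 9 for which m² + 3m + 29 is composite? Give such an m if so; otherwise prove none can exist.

At m = 4: 4² + 3·4 + 29 = 57 = 3·19, which is composite.

m = 4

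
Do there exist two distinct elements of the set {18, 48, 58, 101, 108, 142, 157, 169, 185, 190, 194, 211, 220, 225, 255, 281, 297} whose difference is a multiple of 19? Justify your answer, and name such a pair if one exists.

No, no such pair exists.

Reduce each element modulo 19: 18↦18, 48↦10, 58↦1, 101↦6, 108↦13, 142↦9, 157↦5, 169↦17, 185↦14, 190↦0, 194↦4, 211↦2, 220↦11, 225↦16, 255↦8, 281↦15, 297↦12.
These 17 residues are pairwise different, hence no difference of two elements is divisible by 19.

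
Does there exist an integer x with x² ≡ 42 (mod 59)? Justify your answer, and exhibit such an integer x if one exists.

No, no such integer exists.

59 is prime, so by Euler's criterion 42 is a square mod 59 iff 42^((59−1)/2) = 42^29 ≡ 1 (mod 59).
Repeated squaring mod 59: 42^2 = 1764 ≡ 53; 42^4 ≡ 53² = 2809 ≡ 36; 42^8 ≡ 36² = 1296 ≡ 57; 42^16 ≡ 57² = 3249 ≡ 4.
Since 29 = 16 + 8 + 4 + 1, 42^29 ≡ 4 · 57 · 36 · 42; multiplying out mod 59: 4·57 = 228 ≡ 51, then 51·36 = 1836 ≡ 7, then 7·42 = 294 ≡ 58. Thus 42^29 ≡ 58 ≡ −1 (mod 59).
The value −1 means 42 is a non-residue modulo 59, so x² ≡ 42 (mod 59) is impossible.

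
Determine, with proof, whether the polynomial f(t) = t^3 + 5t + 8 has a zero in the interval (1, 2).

Evaluate at the endpoints: f(1) = 14, f(2) = 26 — same sign (positive).
f'(t) = 3t^2 + 5 has discriminant 0² − 4·3·5 = -60 < 0, so f' has no real roots and is positive for every real t.
So f is strictly increasing; between 1 and 2 its values lie between f(1) = 14 and f(2) = 26, all positive. Therefore f has no root in (1, 2).

f has no root in that interval.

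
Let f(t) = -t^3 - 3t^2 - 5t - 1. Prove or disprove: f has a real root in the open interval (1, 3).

f(1) = -10 and f(3) = -70, both negative.
f'(t) = -3t^2 - 6t - 5 has discriminant (-6)² − 4·(-3)·(-5) = -24 < 0, so f' has no real roots and is negative for every real t.
Hence f is strictly decreasing on ℝ, and in particular on [1, 3]. A strictly monotone function with same-sign endpoint values stays negative on the whole interval, so f has no zero in (1, 3).

No such root exists.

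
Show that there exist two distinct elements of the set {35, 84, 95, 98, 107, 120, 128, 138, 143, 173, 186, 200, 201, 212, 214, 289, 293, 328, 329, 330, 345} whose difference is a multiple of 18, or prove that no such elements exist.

Both 35 and 107 leave remainder 17 on division by 18; their difference 72 = 4·18 is a multiple of 18.

The pair (35, 107) works.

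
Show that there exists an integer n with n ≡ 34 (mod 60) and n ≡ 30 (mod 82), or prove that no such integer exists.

Here gcd(60, 82) = 2, and both 34 and 30 leave remainder 0 mod 2, so the system is consistent.
Write n = 34 + 60t. Then 60t ≡ 30 − 34 ≡ 78 (mod 82); dividing through by 2 gives 30t ≡ 39 (mod 41).
Invert 30 mod 41 by the Euclidean algorithm: 41 = 1·30 + 11, 30 = 2·11 + 8, 11 = 1·8 + 3, 8 = 2·3 + 2, 3 = 1·2 + 1, 2 = 2·1 + 0; back-substituting, 1 = 3 − 1·2 = 3 − (8 − 2·3) = −8 + 3·3 = −8 + 3·(11 − 1·8) = 3·11 − 4·8 = 3·11 − 4·(30 − 2·11) = −4·30 + 11·11 = −4·30 + 11·(41 − 1·30) = 11·41 − 15·30. Hence 30·(-15) ≡ 1, so 30⁻¹ ≡ -15 ≡ 26 (mod 41).
Multiplying by 26: t ≡ 26·39 = 1014 ≡ 30 (mod 41).
Then n = 34 + 60·30 = 1834.
Check: 1834 mod 60 = 34, 1834 mod 82 = 30. ✓

n = 1834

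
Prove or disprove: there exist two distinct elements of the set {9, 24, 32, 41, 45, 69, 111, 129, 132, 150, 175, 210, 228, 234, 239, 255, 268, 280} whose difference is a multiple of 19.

Two integers differ by a multiple of 19 exactly when they have the same residue mod 19. The residues are 9↦9, 24↦5, 32↦13, 41↦3, 45↦7, 69↦12, 111↦16, 129↦15, 132↦18, 150↦17, 175↦4, 210↦1, 228↦0, 234↦6, 239↦11, 255↦8, 268↦2, 280↦14.
These 18 residues are pairwise different, hence no difference of two elements is divisible by 19.

No, no such pair exists.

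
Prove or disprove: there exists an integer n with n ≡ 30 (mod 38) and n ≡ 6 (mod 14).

gcd(38, 14) = 2. A simultaneous solution exists iff 30 ≡ 6 (mod 2); here 30 mod 2 = 0 = 6 mod 2, so it does.
Step through n = 30, 30 + 38, 30 + 2·38, …: the values 30, 68, 106, 144, 182, 220, 258 reduce mod 14 to 2, 12, 8, 4, 0, 10, 6. The value 258 hits 6.
Verify: 258 = 6·38 + 30 and 258 = 18·14 + 6. ✓

n = 258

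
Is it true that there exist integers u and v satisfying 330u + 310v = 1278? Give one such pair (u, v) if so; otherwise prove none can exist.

gcd(330, 310) = 10, so every integer of the form 330u + 310v is a multiple of 10.
But 1278 is not a multiple of 10 (it leaves remainder 8).
Therefore 330u + 310v = 1278 has no solution in integers.

No, no such integers exist.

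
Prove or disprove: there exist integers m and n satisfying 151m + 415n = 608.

m = 48, n = -16

151 and 415 are coprime, so 151m + 415n ranges over all of ℤ.
Run the Euclidean algorithm on 415 and 151: 415 = 2·151 + 113, 151 = 1·113 + 38, 113 = 2·38 + 37, 38 = 1·37 + 1, 37 = 37·1 + 0.
Working back up the chain: 1 = 38 − 1·37 = 38 − (113 − 2·38) = −113 + 3·38 = −113 + 3·(151 − 1·113) = 3·151 − 4·113 = 3·151 − 4·(415 − 2·151) = −4·415 + 11·151. So 151·11 + 415·(-4) = 1.
Times 608: 151·6688 + 415·(-2432) = 608, so (6688, -2432) solves it.
Subtracting 16·415 from m and adding 16·151 to n gives the tidier solution (48, -16).
Indeed 151·48 + 415·(-16) = 7248 − 6640 = 608.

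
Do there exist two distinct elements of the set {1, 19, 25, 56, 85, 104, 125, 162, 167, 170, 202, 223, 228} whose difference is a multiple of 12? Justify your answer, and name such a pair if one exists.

1 and 25 are such a pair.

Both 1 and 25 leave remainder 1 on division by 12; their difference 24 = 2·12 is a multiple of 12.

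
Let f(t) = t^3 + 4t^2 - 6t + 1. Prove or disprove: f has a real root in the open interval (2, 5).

f(2) = 13 and f(5) = 196, both positive, so a sign-change argument is unavailable; we show f keeps this sign on the whole interval.
Shift to the endpoint 2: with t = 2 + u (0 < u < 3), one computes f(2 + u) = u^3 + 10u^2 + 22u + 13.
The nonzero coefficients here are all positive, so for u > 0 every term is positive (or zero), and the constant term 13 is strictly positive.
So f is strictly positive on (2, 5); no root exists in the interval.

No.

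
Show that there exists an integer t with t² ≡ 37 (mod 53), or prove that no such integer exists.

t = 14

Take t = 14. Then 14² = 196 = 3·53 + 37, so 14² ≡ 37 (mod 53).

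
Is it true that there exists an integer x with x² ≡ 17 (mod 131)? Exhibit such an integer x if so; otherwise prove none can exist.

There is no such integer.

Apply Euler's criterion with the prime 131: 17 is a quadratic residue iff 17^65 ≡ 1 (mod 131), and a non-residue iff it is ≡ −1.
Repeated squaring mod 131: 17^2 = 289 ≡ 27; 17^4 ≡ 27² = 729 ≡ 74; 17^8 ≡ 74² = 5476 ≡ 105; 17^16 ≡ 105² = 11025 ≡ 21; 17^32 ≡ 21² = 441 ≡ 48; 17^64 ≡ 48² = 2304 ≡ 77.
Since 65 = 64 + 1, 17^65 ≡ 77 · 17; multiplying out mod 131: 77·17 = 1309 ≡ 130. Thus 17^65 ≡ 130 ≡ −1 (mod 131).
The value −1 means 17 is a non-residue modulo 131, so x² ≡ 17 (mod 131) is impossible.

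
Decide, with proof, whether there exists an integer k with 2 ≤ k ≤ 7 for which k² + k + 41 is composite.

The values for k = 2, 3, …, 7 are 47, 53, 61, 71, 83, 97, and each of these is prime.
So no value in the range makes the expression composite.

No, no such integer k in that range exists.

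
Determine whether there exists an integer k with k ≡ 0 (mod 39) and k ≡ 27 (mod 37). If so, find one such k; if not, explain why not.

The moduli 39 and 37 are coprime, so by the Chinese Remainder Theorem a unique solution modulo 1443 exists.
Any solution of the first congruence is k = 0 + 39t; substituting into the second, 39t ≡ 27 − 0 ≡ 27 (mod 37).
39 ≡ 2 (mod 37), so this reads 2t ≡ 27 (mod 37). Since 2·19 = 38 = 1·37 + 1, the inverse of 2 mod 37 is 19.
Multiplying by 19: t ≡ 19·27 = 513 ≡ 32 (mod 37).
Taking t = 32 gives k = 0 + 39·32 = 1248.
Verify: 1248 = 32·39 + 0 and 1248 = 33·37 + 27. ✓

k = 1248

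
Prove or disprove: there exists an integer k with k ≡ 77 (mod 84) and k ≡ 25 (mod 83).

Since 84 and 83 share no common factor, CRT says the pair of congruences has a solution (unique mod 6972).
Any solution of the first congruence is k = 77 + 84t; substituting into the second, 84t ≡ 25 − 77 ≡ 31 (mod 83).
84 ≡ 1 (mod 83), so this reads 1t ≡ 31 (mod 83). So t ≡ 31 (mod 83).
With t = 31: k = 77 + 84·31 = 2681.
Verify: 2681 = 31·84 + 77 and 2681 = 32·83 + 25. ✓

k = 2681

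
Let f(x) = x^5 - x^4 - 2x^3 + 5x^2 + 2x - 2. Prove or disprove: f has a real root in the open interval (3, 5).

The endpoint values f(3) = 157 and f(5) = 2383 are both positive. Claim: f(x) > 0 for every x in (3, 5).
Shift to the endpoint 3: with x = 3 + u (0 < u < 2), one computes f(3 + u) = u^5 + 14u^4 + 76u^3 + 203u^2 + 275u + 157.
All 6 nonzero coefficients of this polynomial in u are positive; hence for u > 0 the value is a sum of positive terms (the constant 157 among them).
So f is strictly positive on (3, 5); no root exists in the interval.

No such root exists.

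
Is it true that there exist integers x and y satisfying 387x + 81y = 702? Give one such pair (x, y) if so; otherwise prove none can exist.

x = 6, y = -20

Since gcd(387, 81) = 9 and 702 = 9·78, Bézout's identity guarantees a solution.
Dividing through by 9 reduces the equation to 43x + 9y = 78.
Euclidean algorithm: 43 = 4·9 + 7, 9 = 1·7 + 2, 7 = 3·2 + 1, 2 = 2·1 + 0.
Unwinding: 1 = 7 − 3·2 = 7 − 3·(9 − 1·7) = −3·9 + 4·7 = −3·9 + 4·(43 − 4·9) = 4·43 − 19·9, i.e. 43·4 + 9·(-19) = 1.
Times 78: 43·312 + 9·(-1482) = 78, so (312, -1482) solves it.
Subtracting 34·9 from x and adding 34·43 to y gives the tidier solution (6, -20).
Check: 387·6 + 81·(-20) = 2322 − 1620 = 702. ✓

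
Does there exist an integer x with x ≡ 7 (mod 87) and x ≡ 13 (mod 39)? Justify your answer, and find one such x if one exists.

The moduli are not coprime: gcd(87, 39) = 3. Compatibility requires 3 ∣ (13 − 7) = 6, which holds, so solutions exist.
Step through x = 7, 7 + 87, 7 + 2·87, …: the values 7, 94, 181, 268, 355, 442 reduce mod 39 to 7, 16, 25, 34, 4, 13. The value 442 hits 13.
Indeed 442 ≡ 7 (mod 87) and 442 ≡ 13 (mod 39).

x = 442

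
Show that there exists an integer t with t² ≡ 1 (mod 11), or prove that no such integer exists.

Take t = 1. Then 1² = 1, and since 0 ≤ 1 < 11 this is already reduced: 1² ≡ 1 (mod 11).

t = 1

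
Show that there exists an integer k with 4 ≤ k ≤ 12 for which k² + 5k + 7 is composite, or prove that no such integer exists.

k = 5

At k = 5: 5² + 5·5 + 7 = 57 = 3·19, which is composite.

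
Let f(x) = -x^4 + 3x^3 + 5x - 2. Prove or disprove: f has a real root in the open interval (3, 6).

f(3) = 13 and f(6) = -620, which have opposite signs.
As a polynomial, f is continuous on every closed interval.
By the Intermediate Value Theorem f must vanish at some point of (3, 6).

Yes, f has a root in the interval.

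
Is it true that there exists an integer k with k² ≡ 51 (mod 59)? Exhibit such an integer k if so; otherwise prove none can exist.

k = 13

Take k = 13. Then 13² = 169 = 2·59 + 51, so 13² ≡ 51 (mod 59).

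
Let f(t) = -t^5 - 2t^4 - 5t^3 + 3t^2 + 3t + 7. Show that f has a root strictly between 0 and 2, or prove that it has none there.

f(0) = 7 and f(2) = -79, which have opposite signs.
As a polynomial, f is continuous on every closed interval.
By the Intermediate Value Theorem, f takes the value 0 somewhere in the open interval.

Yes, f has a root in the interval.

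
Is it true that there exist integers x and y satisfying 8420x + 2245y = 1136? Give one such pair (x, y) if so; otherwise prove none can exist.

There are no such integers.

Any value of 8420x + 2245y is a multiple of gcd(8420, 2245) = 5.
But 1136 is not a multiple of 5 (it leaves remainder 1).
So the equation is unsolvable over ℤ.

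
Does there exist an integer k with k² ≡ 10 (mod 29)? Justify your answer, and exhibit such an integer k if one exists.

There is no such integer.

Apply Euler's criterion with the prime 29: 10 is a quadratic residue iff 10^14 ≡ 1 (mod 29), and a non-residue iff it is ≡ −1.
Squaring successively (mod 29): 10^2 = 100 ≡ 13; 10^4 ≡ 13² = 169 ≡ 24; 10^8 ≡ 24² = 576 ≡ 25.
Since 14 = 8 + 4 + 2, 10^14 ≡ 25 · 24 · 13; multiplying out mod 29: 25·24 = 600 ≡ 20, then 20·13 = 260 ≡ 28. Thus 10^14 ≡ 28 ≡ −1 (mod 29).
By Euler's criterion 10 is a quadratic non-residue mod 29: no k satisfies k² ≡ 10 (mod 29).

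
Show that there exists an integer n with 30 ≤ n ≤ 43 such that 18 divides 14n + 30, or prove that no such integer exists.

n = 30

Try n = 30: 14·30 + 30 = 450 = 25·18, which is divisible by 18.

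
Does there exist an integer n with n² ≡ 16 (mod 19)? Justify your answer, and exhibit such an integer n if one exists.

Take n = 4. Then 4² = 16, and since 0 ≤ 16 < 19 this is already reduced: 4² ≡ 16 (mod 19).

n = 4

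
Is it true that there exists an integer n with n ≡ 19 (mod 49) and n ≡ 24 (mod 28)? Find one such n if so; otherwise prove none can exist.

No, no such integer exists.

gcd(49, 28) = 7. If n ≡ 19 (mod 49) and n ≡ 24 (mod 28), then n ≡ 19 (mod 7) and n ≡ 24 (mod 7).
These are incompatible: 19 − 24 = -5 is not divisible by 7.
Therefore no such n exists.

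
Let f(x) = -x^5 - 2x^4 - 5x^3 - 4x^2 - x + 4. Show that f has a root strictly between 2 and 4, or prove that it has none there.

f has no root in that interval.

The endpoint values f(2) = -118 and f(4) = -1920 are both negative. Claim: f(x) < 0 for every x in (2, 4).
Substitute x = 2 + u, where 0 < u < 2 on the interval. Expanding, f(2 + u) = -u^5 - 12u^4 - 61u^3 - 162u^2 - 221u - 118.
All 6 nonzero coefficients of this polynomial in u are negative; hence for u > 0 the value is a sum of negative terms (the constant -118 among them).
Therefore f(x) < 0 throughout (2, 4), and f has no zero there.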